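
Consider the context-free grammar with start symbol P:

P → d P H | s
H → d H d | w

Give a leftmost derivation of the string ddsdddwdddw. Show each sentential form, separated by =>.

P => dPH   [P → d P H]
dPH => ddPHH   [P → d P H]
ddPHH => ddsHH   [P → s]
ddsHH => ddsdHdH   [H → d H d]
ddsdHdH => ddsddHddH   [H → d H d]
ddsddHddH => ddsdddHdddH   [H → d H d]
ddsdddHdddH => ddsdddwdddH   [H → w]
ddsdddwdddH => ddsdddwdddw   [H → w]

P => dPH => ddPHH => ddsHH => ddsdHdH => ddsddHddH => ddsdddHdddH => ddsdddwdddH => ddsdddwdddw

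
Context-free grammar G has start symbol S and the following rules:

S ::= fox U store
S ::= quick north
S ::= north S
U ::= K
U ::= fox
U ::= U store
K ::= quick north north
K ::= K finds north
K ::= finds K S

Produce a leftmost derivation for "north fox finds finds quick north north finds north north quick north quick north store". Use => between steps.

S => north S => north fox U store => north fox K store => north fox finds K S store => north fox finds finds K S S store => north fox finds finds K finds north S S store => north fox finds finds quick north north finds north S S store => north fox finds finds quick north north finds north north S S store => north fox finds finds quick north north finds north north quick north S store => north fox finds finds quick north north finds north north quick north quick north store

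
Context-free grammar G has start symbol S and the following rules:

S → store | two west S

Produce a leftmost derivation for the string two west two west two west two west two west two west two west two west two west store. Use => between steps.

S => two west S   [S → two west S]
two west S => two west two west S   [S → two west S]
two west two west S => two west two west two west S   [S → two west S]
two west two west two west S => two west two west two west two west S   [S → two west S]
two west two west two west two west S => two west two west two west two west two west S   [S → two west S]
two west two west two west two west two west S => two west two west two west two west two west two west S   [S → two west S]
two west two west two west two west two west two west S => two west two west two west two west two west two west two west S   [S → two west S]
two west two west two west two west two west two west two west S => two west two west two west two west two west two west two west two west S   [S → two west S]
two west two west two west two west two west two west two west two west S => two west two west two west two west two west two west two west two west two west S   [S → two west S]
two west two west two west two west two west two west two west two west two west S => two west two west two west two west two west two west two west two west two west store   [S → store]

S => two west S => two west two west S => two west two west two west S => two west two west two west two west S => two west two west two west two west two west S => two west two west two west two west two west two west S => two west two west two west two west two west two west two west S => two west two west two west two west two west two west two west two west S => two west two west two west two west two west two west two west two west two west S => two west two west two west two west two west two west two west two west two west store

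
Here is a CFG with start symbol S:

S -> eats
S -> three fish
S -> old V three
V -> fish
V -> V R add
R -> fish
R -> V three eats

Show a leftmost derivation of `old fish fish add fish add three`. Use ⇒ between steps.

S ⇒ old V three ⇒ old V R add three ⇒ old V R add R add three ⇒ old fish R add R add three ⇒ old fish fish add R add three ⇒ old fish fish add fish add three

S ⇒ old V three   [S -> old V three]
old V three ⇒ old V R add three   [V -> V R add]
old V R add three ⇒ old V R add R add three   [V -> V R add]
old V R add R add three ⇒ old fish R add R add three   [V -> fish]
old fish R add R add three ⇒ old fish fish add R add three   [R -> fish]
old fish fish add R add three ⇒ old fish fish add fish add three   [R -> fish]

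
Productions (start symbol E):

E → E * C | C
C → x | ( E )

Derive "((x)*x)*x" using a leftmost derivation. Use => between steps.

E => E*C => C*C => (E)*C => (E*C)*C => (C*C)*C => ((E)*C)*C => ((C)*C)*C => ((x)*C)*C => ((x)*x)*C => ((x)*x)*x

E => E*C   [E → E * C]
E*C => C*C   [E → C]
C*C => (E)*C   [C → ( E )]
(E)*C => (E*C)*C   [E → E * C]
(E*C)*C => (C*C)*C   [E → C]
(C*C)*C => ((E)*C)*C   [C → ( E )]
((E)*C)*C => ((C)*C)*C   [E → C]
((C)*C)*C => ((x)*C)*C   [C → x]
((x)*C)*C => ((x)*x)*C   [C → x]
((x)*x)*C => ((x)*x)*x   [C → x]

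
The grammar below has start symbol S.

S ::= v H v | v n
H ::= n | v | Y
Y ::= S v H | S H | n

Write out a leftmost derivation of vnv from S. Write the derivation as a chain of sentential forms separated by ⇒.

S ⇒ vHv   [S ::= v H v]
vHv ⇒ vYv   [H ::= Y]
vYv ⇒ vnv   [Y ::= n]

S ⇒ vHv ⇒ vYv ⇒ vnv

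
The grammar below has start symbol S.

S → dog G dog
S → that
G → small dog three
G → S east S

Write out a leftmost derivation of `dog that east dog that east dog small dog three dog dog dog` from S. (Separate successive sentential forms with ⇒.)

S ⇒ dog G dog   [S → dog G dog]
dog G dog ⇒ dog S east S dog   [G → S east S]
dog S east S dog ⇒ dog that east S dog   [S → that]
dog that east S dog ⇒ dog that east dog G dog dog   [S → dog G dog]
dog that east dog G dog dog ⇒ dog that east dog S east S dog dog   [G → S east S]
dog that east dog S east S dog dog ⇒ dog that east dog that east S dog dog   [S → that]
dog that east dog that east S dog dog ⇒ dog that east dog that east dog G dog dog dog   [S → dog G dog]
dog that east dog that east dog G dog dog dog ⇒ dog that east dog that east dog small dog three dog dog dog   [G → small dog three]

S ⇒ dog G dog ⇒ dog S east S dog ⇒ dog that east S dog ⇒ dog that east dog G dog dog ⇒ dog that east dog S east S dog dog ⇒ dog that east dog that east S dog dog ⇒ dog that east dog that east dog G dog dog dog ⇒ dog that east dog that east dog small dog three dog dog dog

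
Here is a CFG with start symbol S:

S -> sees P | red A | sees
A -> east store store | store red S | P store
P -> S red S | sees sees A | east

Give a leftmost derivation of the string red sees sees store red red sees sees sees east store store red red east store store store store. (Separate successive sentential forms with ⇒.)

S ⇒ red A ⇒ red P store ⇒ red sees sees A store ⇒ red sees sees store red S store ⇒ red sees sees store red red A store ⇒ red sees sees store red red P store store ⇒ red sees sees store red red S red S store store ⇒ red sees sees store red red sees P red S store store ⇒ red sees sees store red red sees sees sees A red S store store ⇒ red sees sees store red red sees sees sees east store store red S store store ⇒ red sees sees store red red sees sees sees east store store red red A store store ⇒ red sees sees store red red sees sees sees east store store red red east store store store store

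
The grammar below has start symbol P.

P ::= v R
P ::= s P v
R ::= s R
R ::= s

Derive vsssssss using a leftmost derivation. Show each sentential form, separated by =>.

P => vR => vsR => vssR => vsssR => vssssR => vsssssR => vssssssR => vsssssss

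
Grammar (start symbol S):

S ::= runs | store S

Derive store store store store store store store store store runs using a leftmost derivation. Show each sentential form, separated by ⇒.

S ⇒ store S ⇒ store store S ⇒ store store store S ⇒ store store store store S ⇒ store store store store store S ⇒ store store store store store store S ⇒ store store store store store store store S ⇒ store store store store store store store store S ⇒ store store store store store store store store store S ⇒ store store store store store store store store store runs

S ⇒ store S   [S ::= store S]
store S ⇒ store store S   [S ::= store S]
store store S ⇒ store store store S   [S ::= store S]
store store store S ⇒ store store store store S   [S ::= store S]
store store store store S ⇒ store store store store store S   [S ::= store S]
store store store store store S ⇒ store store store store store store S   [S ::= store S]
store store store store store store S ⇒ store store store store store store store S   [S ::= store S]
store store store store store store store S ⇒ store store store store store store store store S   [S ::= store S]
store store store store store store store store S ⇒ store store store store store store store store store S   [S ::= store S]
store store store store store store store store store S ⇒ store store store store store store store store store runs   [S ::= runs]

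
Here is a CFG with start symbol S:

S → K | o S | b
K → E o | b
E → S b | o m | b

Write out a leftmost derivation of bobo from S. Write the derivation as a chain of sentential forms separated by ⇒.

S ⇒ K ⇒ Eo ⇒ Sbo ⇒ Kbo ⇒ Eobo ⇒ bobo

S ⇒ K   [S → K]
K ⇒ Eo   [K → E o]
Eo ⇒ Sbo   [E → S b]
Sbo ⇒ Kbo   [S → K]
Kbo ⇒ Eobo   [K → E o]
Eobo ⇒ bobo   [E → b]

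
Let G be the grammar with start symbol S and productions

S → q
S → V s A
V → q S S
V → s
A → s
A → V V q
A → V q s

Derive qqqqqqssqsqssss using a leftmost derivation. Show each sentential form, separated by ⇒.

S ⇒ VsA ⇒ qSSsA ⇒ qqSsA ⇒ qqVsAsA ⇒ qqqSSsAsA ⇒ qqqVsASsAsA ⇒ qqqqSSsASsAsA ⇒ qqqqqSsASsAsA ⇒ qqqqqqsASsAsA ⇒ qqqqqqsVqsSsAsA ⇒ qqqqqqssqsSsAsA ⇒ qqqqqqssqsqsAsA ⇒ qqqqqqssqsqsssA ⇒ qqqqqqssqsqssss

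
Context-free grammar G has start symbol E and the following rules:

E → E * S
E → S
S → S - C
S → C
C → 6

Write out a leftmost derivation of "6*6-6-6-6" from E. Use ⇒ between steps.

E ⇒ E*S ⇒ S*S ⇒ C*S ⇒ 6*S ⇒ 6*S-C ⇒ 6*S-C-C ⇒ 6*S-C-C-C ⇒ 6*C-C-C-C ⇒ 6*6-C-C-C ⇒ 6*6-6-C-C ⇒ 6*6-6-6-C ⇒ 6*6-6-6-6

E ⇒ E*S   [E → E * S]
E*S ⇒ S*S   [E → S]
S*S ⇒ C*S   [S → C]
C*S ⇒ 6*S   [C → 6]
6*S ⇒ 6*S-C   [S → S - C]
6*S-C ⇒ 6*S-C-C   [S → S - C]
6*S-C-C ⇒ 6*S-C-C-C   [S → S - C]
6*S-C-C-C ⇒ 6*C-C-C-C   [S → C]
6*C-C-C-C ⇒ 6*6-C-C-C   [C → 6]
6*6-C-C-C ⇒ 6*6-6-C-C   [C → 6]
6*6-6-C-C ⇒ 6*6-6-6-C   [C → 6]
6*6-6-6-C ⇒ 6*6-6-6-6   [C → 6]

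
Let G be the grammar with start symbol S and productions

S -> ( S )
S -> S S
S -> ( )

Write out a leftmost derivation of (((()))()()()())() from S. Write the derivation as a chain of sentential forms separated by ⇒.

S⇒SS⇒(S)S⇒(SS)S⇒(SSS)S⇒(SSSS)S⇒(SSSSS)S⇒((S)SSSS)S⇒(((S))SSSS)S⇒(((()))SSSS)S⇒(((()))()SSS)S⇒(((()))()()SS)S⇒(((()))()()()S)S⇒(((()))()()()())S⇒(((()))()()()())()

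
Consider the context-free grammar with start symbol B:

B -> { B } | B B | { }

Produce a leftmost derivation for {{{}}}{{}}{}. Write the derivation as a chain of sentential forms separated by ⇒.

B⇒BB⇒BBB⇒{B}BB⇒{{B}}BB⇒{{{}}}BB⇒{{{}}}{B}B⇒{{{}}}{{}}B⇒{{{}}}{{}}{}

B ⇒ BB   [B -> B B]
BB ⇒ BBB   [B -> B B]
BBB ⇒ {B}BB   [B -> { B }]
{B}BB ⇒ {{B}}BB   [B -> { B }]
{{B}}BB ⇒ {{{}}}BB   [B -> { }]
{{{}}}BB ⇒ {{{}}}{B}B   [B -> { B }]
{{{}}}{B}B ⇒ {{{}}}{{}}B   [B -> { }]
{{{}}}{{}}B ⇒ {{{}}}{{}}{}   [B -> { }]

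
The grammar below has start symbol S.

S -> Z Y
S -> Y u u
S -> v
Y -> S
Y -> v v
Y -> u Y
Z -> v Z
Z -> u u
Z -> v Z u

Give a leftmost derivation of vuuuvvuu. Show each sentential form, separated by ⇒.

S ⇒ Yuu   [S -> Y u u]
Yuu ⇒ Suu   [Y -> S]
Suu ⇒ ZYuu   [S -> Z Y]
ZYuu ⇒ vZuYuu   [Z -> v Z u]
vZuYuu ⇒ vuuuYuu   [Z -> u u]
vuuuYuu ⇒ vuuuvvuu   [Y -> v v]

S⇒Yuu⇒Suu⇒ZYuu⇒vZuYuu⇒vuuuYuu⇒vuuuvvuu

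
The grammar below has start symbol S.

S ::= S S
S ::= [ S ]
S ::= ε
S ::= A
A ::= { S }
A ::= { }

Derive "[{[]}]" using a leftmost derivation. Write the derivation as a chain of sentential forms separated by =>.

S => [S]   [S ::= [ S ]]
[S] => [SS]   [S ::= S S]
[SS] => [AS]   [S ::= A]
[AS] => [{S}S]   [A ::= { S }]
[{S}S] => [{[S]}S]   [S ::= [ S ]]
[{[S]}S] => [{[]}S]   [S ::= ε]
[{[]}S] => [{[]}]   [S ::= ε]

S => [S] => [SS] => [AS] => [{S}S] => [{[S]}S] => [{[]}S] => [{[]}]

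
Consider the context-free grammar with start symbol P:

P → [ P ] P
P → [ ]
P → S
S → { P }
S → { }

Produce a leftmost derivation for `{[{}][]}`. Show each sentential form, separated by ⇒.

P ⇒ S ⇒ {P} ⇒ {[P]P} ⇒ {[S]P} ⇒ {[{}]P} ⇒ {[{}][]}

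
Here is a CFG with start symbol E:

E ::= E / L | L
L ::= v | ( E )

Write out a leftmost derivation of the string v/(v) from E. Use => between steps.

E => E/L => L/L => v/L => v/(E) => v/(L) => v/(v)

E => E/L   [E ::= E / L]
E/L => L/L   [E ::= L]
L/L => v/L   [L ::= v]
v/L => v/(E)   [L ::= ( E )]
v/(E) => v/(L)   [E ::= L]
v/(L) => v/(v)   [L ::= v]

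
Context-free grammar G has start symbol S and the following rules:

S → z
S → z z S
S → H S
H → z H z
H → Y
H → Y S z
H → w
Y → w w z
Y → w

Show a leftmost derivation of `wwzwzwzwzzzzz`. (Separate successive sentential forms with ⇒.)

S⇒HS⇒YSzS⇒wwzSzS⇒wwzHSzS⇒wwzYSzSzS⇒wwzwSzSzS⇒wwzwHSzSzS⇒wwzwzHzSzSzS⇒wwzwzwzSzSzS⇒wwzwzwzHSzSzS⇒wwzwzwzwSzSzS⇒wwzwzwzwzzSzS⇒wwzwzwzwzzzzS⇒wwzwzwzwzzzzz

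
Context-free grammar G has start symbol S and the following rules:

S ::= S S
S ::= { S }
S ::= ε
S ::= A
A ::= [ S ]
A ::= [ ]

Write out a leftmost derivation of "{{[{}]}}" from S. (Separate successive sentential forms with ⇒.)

S ⇒ {S} ⇒ {{S}} ⇒ {{SS}} ⇒ {{SSS}} ⇒ {{ASS}} ⇒ {{[S]SS}} ⇒ {{[{S}]SS}} ⇒ {{[{}]SS}} ⇒ {{[{}]S}} ⇒ {{[{}]}}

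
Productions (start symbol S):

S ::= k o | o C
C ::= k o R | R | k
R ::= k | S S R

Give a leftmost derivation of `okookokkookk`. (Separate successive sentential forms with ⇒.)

S ⇒ oC   [S ::= o C]
oC ⇒ okoR   [C ::= k o R]
okoR ⇒ okoSSR   [R ::= S S R]
okoSSR ⇒ okooCSR   [S ::= o C]
okooCSR ⇒ okookSR   [C ::= k]
okookSR ⇒ okookoCR   [S ::= o C]
okookoCR ⇒ okookokR   [C ::= k]
okookokR ⇒ okookokSSR   [R ::= S S R]
okookokSSR ⇒ okookokkoSR   [S ::= k o]
okookokkoSR ⇒ okookokkooCR   [S ::= o C]
okookokkooCR ⇒ okookokkookR   [C ::= k]
okookokkookR ⇒ okookokkookk   [R ::= k]

S ⇒ oC ⇒ okoR ⇒ okoSSR ⇒ okooCSR ⇒ okookSR ⇒ okookoCR ⇒ okookokR ⇒ okookokSSR ⇒ okookokkoSR ⇒ okookokkooCR ⇒ okookokkookR ⇒ okookokkookk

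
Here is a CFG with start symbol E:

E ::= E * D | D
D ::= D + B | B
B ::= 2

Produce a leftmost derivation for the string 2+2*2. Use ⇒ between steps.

E ⇒ E*D ⇒ D*D ⇒ D+B*D ⇒ B+B*D ⇒ 2+B*D ⇒ 2+2*D ⇒ 2+2*B ⇒ 2+2*2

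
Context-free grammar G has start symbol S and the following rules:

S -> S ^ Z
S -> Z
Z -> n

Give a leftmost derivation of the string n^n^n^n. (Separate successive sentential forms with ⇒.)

S ⇒ S^Z   [S -> S ^ Z]
S^Z ⇒ S^Z^Z   [S -> S ^ Z]
S^Z^Z ⇒ S^Z^Z^Z   [S -> S ^ Z]
S^Z^Z^Z ⇒ Z^Z^Z^Z   [S -> Z]
Z^Z^Z^Z ⇒ n^Z^Z^Z   [Z -> n]
n^Z^Z^Z ⇒ n^n^Z^Z   [Z -> n]
n^n^Z^Z ⇒ n^n^n^Z   [Z -> n]
n^n^n^Z ⇒ n^n^n^n   [Z -> n]

S ⇒ S^Z ⇒ S^Z^Z ⇒ S^Z^Z^Z ⇒ Z^Z^Z^Z ⇒ n^Z^Z^Z ⇒ n^n^Z^Z ⇒ n^n^n^Z ⇒ n^n^n^n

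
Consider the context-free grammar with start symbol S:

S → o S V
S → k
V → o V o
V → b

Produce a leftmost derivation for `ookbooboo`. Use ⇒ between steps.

S ⇒ oSV   [S → o S V]
oSV ⇒ ooSVV   [S → o S V]
ooSVV ⇒ ookVV   [S → k]
ookVV ⇒ ookbV   [V → b]
ookbV ⇒ ookboVo   [V → o V o]
ookboVo ⇒ ookbooVoo   [V → o V o]
ookbooVoo ⇒ ookbooboo   [V → b]

S ⇒ oSV ⇒ ooSVV ⇒ ookVV ⇒ ookbV ⇒ ookboVo ⇒ ookbooVoo ⇒ ookbooboo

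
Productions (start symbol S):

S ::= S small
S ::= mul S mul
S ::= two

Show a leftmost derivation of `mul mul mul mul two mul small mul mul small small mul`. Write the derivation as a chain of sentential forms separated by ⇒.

S ⇒ mul S mul ⇒ mul S small mul ⇒ mul S small small mul ⇒ mul mul S mul small small mul ⇒ mul mul mul S mul mul small small mul ⇒ mul mul mul S small mul mul small small mul ⇒ mul mul mul mul S mul small mul mul small small mul ⇒ mul mul mul mul two mul small mul mul small small mul

S ⇒ mul S mul   [S ::= mul S mul]
mul S mul ⇒ mul S small mul   [S ::= S small]
mul S small mul ⇒ mul S small small mul   [S ::= S small]
mul S small small mul ⇒ mul mul S mul small small mul   [S ::= mul S mul]
mul mul S mul small small mul ⇒ mul mul mul S mul mul small small mul   [S ::= mul S mul]
mul mul mul S mul mul small small mul ⇒ mul mul mul S small mul mul small small mul   [S ::= S small]
mul mul mul S small mul mul small small mul ⇒ mul mul mul mul S mul small mul mul small small mul   [S ::= mul S mul]
mul mul mul mul S mul small mul mul small small mul ⇒ mul mul mul mul two mul small mul mul small small mul   [S ::= two]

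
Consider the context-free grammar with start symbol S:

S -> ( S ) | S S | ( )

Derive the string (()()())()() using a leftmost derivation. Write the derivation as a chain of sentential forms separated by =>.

S=>SS=>SSS=>(S)SS=>(SS)SS=>(SSS)SS=>(()SS)SS=>(()()S)SS=>(()()())SS=>(()()())()S=>(()()())()()

S => SS   [S -> S S]
SS => SSS   [S -> S S]
SSS => (S)SS   [S -> ( S )]
(S)SS => (SS)SS   [S -> S S]
(SS)SS => (SSS)SS   [S -> S S]
(SSS)SS => (()SS)SS   [S -> ( )]
(()SS)SS => (()()S)SS   [S -> ( )]
(()()S)SS => (()()())SS   [S -> ( )]
(()()())SS => (()()())()S   [S -> ( )]
(()()())()S => (()()())()()   [S -> ( )]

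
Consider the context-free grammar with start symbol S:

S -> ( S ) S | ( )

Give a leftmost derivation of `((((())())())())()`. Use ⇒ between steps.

S ⇒ (S)S   [S -> ( S ) S]
(S)S ⇒ ((S)S)S   [S -> ( S ) S]
((S)S)S ⇒ (((S)S)S)S   [S -> ( S ) S]
(((S)S)S)S ⇒ ((((S)S)S)S)S   [S -> ( S ) S]
((((S)S)S)S)S ⇒ ((((())S)S)S)S   [S -> ( )]
((((())S)S)S)S ⇒ ((((())())S)S)S   [S -> ( )]
((((())())S)S)S ⇒ ((((())())())S)S   [S -> ( )]
((((())())())S)S ⇒ ((((())())())())S   [S -> ( )]
((((())())())())S ⇒ ((((())())())())()   [S -> ( )]

S ⇒ (S)S ⇒ ((S)S)S ⇒ (((S)S)S)S ⇒ ((((S)S)S)S)S ⇒ ((((())S)S)S)S ⇒ ((((())())S)S)S ⇒ ((((())())())S)S ⇒ ((((())())())())S ⇒ ((((())())())())()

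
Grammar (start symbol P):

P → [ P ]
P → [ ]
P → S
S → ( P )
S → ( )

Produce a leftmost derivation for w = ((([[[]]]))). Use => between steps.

P => S   [P → S]
S => (P)   [S → ( P )]
(P) => (S)   [P → S]
(S) => ((P))   [S → ( P )]
((P)) => ((S))   [P → S]
((S)) => (((P)))   [S → ( P )]
(((P))) => ((([P])))   [P → [ P ]]
((([P]))) => ((([[P]])))   [P → [ P ]]
((([[P]]))) => ((([[[]]])))   [P → [ ]]

P => S => (P) => (S) => ((P)) => ((S)) => (((P))) => ((([P]))) => ((([[P]]))) => ((([[[]]])))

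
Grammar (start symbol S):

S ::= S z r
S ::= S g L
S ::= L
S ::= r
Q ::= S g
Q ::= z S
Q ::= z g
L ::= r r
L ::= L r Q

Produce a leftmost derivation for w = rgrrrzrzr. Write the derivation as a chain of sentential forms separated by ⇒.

S ⇒ SgL ⇒ rgL ⇒ rgLrQ ⇒ rgrrrQ ⇒ rgrrrzS ⇒ rgrrrzSzr ⇒ rgrrrzrzr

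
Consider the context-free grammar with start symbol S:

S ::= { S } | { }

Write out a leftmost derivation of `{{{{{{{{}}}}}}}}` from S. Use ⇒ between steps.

S ⇒ {S} ⇒ {{S}} ⇒ {{{S}}} ⇒ {{{{S}}}} ⇒ {{{{{S}}}}} ⇒ {{{{{{S}}}}}} ⇒ {{{{{{{S}}}}}}} ⇒ {{{{{{{{}}}}}}}}

S ⇒ {S}   [S ::= { S }]
{S} ⇒ {{S}}   [S ::= { S }]
{{S}} ⇒ {{{S}}}   [S ::= { S }]
{{{S}}} ⇒ {{{{S}}}}   [S ::= { S }]
{{{{S}}}} ⇒ {{{{{S}}}}}   [S ::= { S }]
{{{{{S}}}}} ⇒ {{{{{{S}}}}}}   [S ::= { S }]
{{{{{{S}}}}}} ⇒ {{{{{{{S}}}}}}}   [S ::= { S }]
{{{{{{{S}}}}}}} ⇒ {{{{{{{{}}}}}}}}   [S ::= { }]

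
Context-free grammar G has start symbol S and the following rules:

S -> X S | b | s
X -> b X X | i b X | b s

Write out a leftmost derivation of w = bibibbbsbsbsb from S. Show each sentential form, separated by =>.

S=>XS=>bXXS=>bibXXS=>bibibXXS=>bibibbXXXS=>bibibbbsXXS=>bibibbbsbsXS=>bibibbbsbsbsS=>bibibbbsbsbsb

S => XS   [S -> X S]
XS => bXXS   [X -> b X X]
bXXS => bibXXS   [X -> i b X]
bibXXS => bibibXXS   [X -> i b X]
bibibXXS => bibibbXXXS   [X -> b X X]
bibibbXXXS => bibibbbsXXS   [X -> b s]
bibibbbsXXS => bibibbbsbsXS   [X -> b s]
bibibbbsbsXS => bibibbbsbsbsS   [X -> b s]
bibibbbsbsbsS => bibibbbsbsbsb   [S -> b]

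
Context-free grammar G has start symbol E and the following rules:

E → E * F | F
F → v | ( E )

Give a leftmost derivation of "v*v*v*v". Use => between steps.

E => E*F   [E → E * F]
E*F => E*F*F   [E → E * F]
E*F*F => E*F*F*F   [E → E * F]
E*F*F*F => F*F*F*F   [E → F]
F*F*F*F => v*F*F*F   [F → v]
v*F*F*F => v*v*F*F   [F → v]
v*v*F*F => v*v*v*F   [F → v]
v*v*v*F => v*v*v*v   [F → v]

E=>E*F=>E*F*F=>E*F*F*F=>F*F*F*F=>v*F*F*F=>v*v*F*F=>v*v*v*F=>v*v*v*v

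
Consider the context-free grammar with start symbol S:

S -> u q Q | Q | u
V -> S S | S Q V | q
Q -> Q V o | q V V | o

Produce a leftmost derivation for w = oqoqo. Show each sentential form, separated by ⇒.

S⇒Q⇒QVo⇒QVoVo⇒oVoVo⇒oqoVo⇒oqoqo

S ⇒ Q   [S -> Q]
Q ⇒ QVo   [Q -> Q V o]
QVo ⇒ QVoVo   [Q -> Q V o]
QVoVo ⇒ oVoVo   [Q -> o]
oVoVo ⇒ oqoVo   [V -> q]
oqoVo ⇒ oqoqo   [V -> q]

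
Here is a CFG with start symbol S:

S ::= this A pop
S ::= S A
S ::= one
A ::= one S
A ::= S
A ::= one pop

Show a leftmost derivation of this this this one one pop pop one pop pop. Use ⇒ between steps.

S ⇒ this A pop ⇒ this S pop ⇒ this S A pop ⇒ this this A pop A pop ⇒ this this S pop A pop ⇒ this this this A pop pop A pop ⇒ this this this one S pop pop A pop ⇒ this this this one one pop pop A pop ⇒ this this this one one pop pop one pop pop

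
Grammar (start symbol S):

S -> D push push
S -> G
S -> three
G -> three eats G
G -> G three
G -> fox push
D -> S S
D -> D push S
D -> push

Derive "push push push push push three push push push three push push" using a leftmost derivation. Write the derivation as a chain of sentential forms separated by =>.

S => D push push   [S -> D push push]
D push push => D push S push push   [D -> D push S]
D push S push push => D push S push S push push   [D -> D push S]
D push S push S push push => push push S push S push push   [D -> push]
push push S push S push push => push push D push push push S push push   [S -> D push push]
push push D push push push S push push => push push S S push push push S push push   [D -> S S]
push push S S push push push S push push => push push D push push S push push push S push push   [S -> D push push]
push push D push push S push push push S push push => push push push push push S push push push S push push   [D -> push]
push push push push push S push push push S push push => push push push push push three push push push S push push   [S -> three]
push push push push push three push push push S push push => push push push push push three push push push three push push   [S -> three]

S => D push push => D push S push push => D push S push S push push => push push S push S push push => push push D push push push S push push => push push S S push push push S push push => push push D push push S push push push S push push => push push push push push S push push push S push push => push push push push push three push push push S push push => push push push push push three push push push three push push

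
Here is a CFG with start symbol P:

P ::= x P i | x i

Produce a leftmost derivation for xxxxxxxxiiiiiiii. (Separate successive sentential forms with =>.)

P => xPi   [P ::= x P i]
xPi => xxPii   [P ::= x P i]
xxPii => xxxPiii   [P ::= x P i]
xxxPiii => xxxxPiiii   [P ::= x P i]
xxxxPiiii => xxxxxPiiiii   [P ::= x P i]
xxxxxPiiiii => xxxxxxPiiiiii   [P ::= x P i]
xxxxxxPiiiiii => xxxxxxxPiiiiiii   [P ::= x P i]
xxxxxxxPiiiiiii => xxxxxxxxiiiiiiii   [P ::= x i]

P => xPi => xxPii => xxxPiii => xxxxPiiii => xxxxxPiiiii => xxxxxxPiiiiii => xxxxxxxPiiiiiii => xxxxxxxxiiiiiiii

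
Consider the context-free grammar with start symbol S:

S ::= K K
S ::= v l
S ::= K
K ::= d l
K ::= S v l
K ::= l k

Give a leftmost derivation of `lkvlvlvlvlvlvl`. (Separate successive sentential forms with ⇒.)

S ⇒ KK ⇒ SvlK ⇒ KKvlK ⇒ SvlKvlK ⇒ KvlKvlK ⇒ lkvlKvlK ⇒ lkvlSvlvlK ⇒ lkvlvlvlvlK ⇒ lkvlvlvlvlSvl ⇒ lkvlvlvlvlvlvl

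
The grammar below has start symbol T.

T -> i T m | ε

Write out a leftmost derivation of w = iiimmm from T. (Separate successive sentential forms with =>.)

T => iTm => iiTmm => iiiTmmm => iiimmm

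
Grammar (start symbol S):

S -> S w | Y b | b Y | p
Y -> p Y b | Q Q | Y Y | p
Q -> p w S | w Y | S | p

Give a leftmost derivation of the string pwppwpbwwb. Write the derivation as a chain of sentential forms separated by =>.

S=>Yb=>QQb=>pwSQb=>pwpQb=>pwppwSb=>pwppwSwb=>pwppwSwwb=>pwppwYbwwb=>pwppwpbwwb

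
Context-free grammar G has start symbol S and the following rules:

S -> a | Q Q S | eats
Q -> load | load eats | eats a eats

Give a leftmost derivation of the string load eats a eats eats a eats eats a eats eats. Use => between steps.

S => Q Q S => load Q S => load eats a eats S => load eats a eats Q Q S => load eats a eats eats a eats Q S => load eats a eats eats a eats eats a eats S => load eats a eats eats a eats eats a eats eats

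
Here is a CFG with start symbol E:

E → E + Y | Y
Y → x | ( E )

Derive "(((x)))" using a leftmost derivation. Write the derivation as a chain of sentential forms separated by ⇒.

E ⇒ Y ⇒ (E) ⇒ (Y) ⇒ ((E)) ⇒ ((Y)) ⇒ (((E))) ⇒ (((Y))) ⇒ (((x)))

E ⇒ Y   [E → Y]
Y ⇒ (E)   [Y → ( E )]
(E) ⇒ (Y)   [E → Y]
(Y) ⇒ ((E))   [Y → ( E )]
((E)) ⇒ ((Y))   [E → Y]
((Y)) ⇒ (((E)))   [Y → ( E )]
(((E))) ⇒ (((Y)))   [E → Y]
(((Y))) ⇒ (((x)))   [Y → x]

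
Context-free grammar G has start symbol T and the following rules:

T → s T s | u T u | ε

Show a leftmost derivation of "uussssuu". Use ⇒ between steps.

T ⇒ uTu   [T → u T u]
uTu ⇒ uuTuu   [T → u T u]
uuTuu ⇒ uusTsuu   [T → s T s]
uusTsuu ⇒ uussTssuu   [T → s T s]
uussTssuu ⇒ uussssuu   [T → ε]

T ⇒ uTu ⇒ uuTuu ⇒ uusTsuu ⇒ uussTssuu ⇒ uussssuu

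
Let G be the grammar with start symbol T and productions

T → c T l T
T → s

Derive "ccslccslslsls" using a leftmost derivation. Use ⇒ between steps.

T⇒cTlT⇒ccTlTlT⇒ccslTlT⇒ccslcTlTlT⇒ccslccTlTlTlT⇒ccslccslTlTlT⇒ccslccslslTlT⇒ccslccslslslT⇒ccslccslslsls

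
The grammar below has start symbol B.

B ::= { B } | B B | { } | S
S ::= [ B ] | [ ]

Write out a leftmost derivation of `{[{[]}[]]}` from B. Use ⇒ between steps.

B ⇒ {B}   [B ::= { B }]
{B} ⇒ {S}   [B ::= S]
{S} ⇒ {[B]}   [S ::= [ B ]]
{[B]} ⇒ {[BB]}   [B ::= B B]
{[BB]} ⇒ {[{B}B]}   [B ::= { B }]
{[{B}B]} ⇒ {[{S}B]}   [B ::= S]
{[{S}B]} ⇒ {[{[]}B]}   [S ::= [ ]]
{[{[]}B]} ⇒ {[{[]}S]}   [B ::= S]
{[{[]}S]} ⇒ {[{[]}[]]}   [S ::= [ ]]

B ⇒ {B} ⇒ {S} ⇒ {[B]} ⇒ {[BB]} ⇒ {[{B}B]} ⇒ {[{S}B]} ⇒ {[{[]}B]} ⇒ {[{[]}S]} ⇒ {[{[]}[]]}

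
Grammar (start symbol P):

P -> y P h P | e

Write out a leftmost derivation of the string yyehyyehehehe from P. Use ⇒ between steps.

P⇒yPhP⇒yyPhPhP⇒yyehPhP⇒yyehyPhPhP⇒yyehyyPhPhPhP⇒yyehyyehPhPhP⇒yyehyyehehPhP⇒yyehyyehehehP⇒yyehyyehehehe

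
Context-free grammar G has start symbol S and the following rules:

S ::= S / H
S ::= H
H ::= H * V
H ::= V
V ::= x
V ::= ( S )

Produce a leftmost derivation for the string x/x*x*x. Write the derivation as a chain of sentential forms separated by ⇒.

S ⇒ S/H   [S ::= S / H]
S/H ⇒ H/H   [S ::= H]
H/H ⇒ V/H   [H ::= V]
V/H ⇒ x/H   [V ::= x]
x/H ⇒ x/H*V   [H ::= H * V]
x/H*V ⇒ x/H*V*V   [H ::= H * V]
x/H*V*V ⇒ x/V*V*V   [H ::= V]
x/V*V*V ⇒ x/x*V*V   [V ::= x]
x/x*V*V ⇒ x/x*x*V   [V ::= x]
x/x*x*V ⇒ x/x*x*x   [V ::= x]

S⇒S/H⇒H/H⇒V/H⇒x/H⇒x/H*V⇒x/H*V*V⇒x/V*V*V⇒x/x*V*V⇒x/x*x*V⇒x/x*x*x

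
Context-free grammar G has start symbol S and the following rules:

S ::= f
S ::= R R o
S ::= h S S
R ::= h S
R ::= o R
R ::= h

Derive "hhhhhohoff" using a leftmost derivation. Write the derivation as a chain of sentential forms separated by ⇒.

S ⇒ hSS ⇒ hhSSS ⇒ hhRRoSS ⇒ hhhSRoSS ⇒ hhhRRoRoSS ⇒ hhhhRoRoSS ⇒ hhhhhoRoSS ⇒ hhhhhohoSS ⇒ hhhhhohofS ⇒ hhhhhohoff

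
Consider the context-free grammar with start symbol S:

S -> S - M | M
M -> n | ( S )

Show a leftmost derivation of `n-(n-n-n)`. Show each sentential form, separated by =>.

S => S-M => M-M => n-M => n-(S) => n-(S-M) => n-(S-M-M) => n-(M-M-M) => n-(n-M-M) => n-(n-n-M) => n-(n-n-n)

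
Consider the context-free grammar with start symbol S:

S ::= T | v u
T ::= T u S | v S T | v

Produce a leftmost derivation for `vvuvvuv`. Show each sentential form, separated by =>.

S=>T=>vST=>vvuT=>vvuvST=>vvuvvuT=>vvuvvuv

S => T   [S ::= T]
T => vST   [T ::= v S T]
vST => vvuT   [S ::= v u]
vvuT => vvuvST   [T ::= v S T]
vvuvST => vvuvvuT   [S ::= v u]
vvuvvuT => vvuvvuv   [T ::= v]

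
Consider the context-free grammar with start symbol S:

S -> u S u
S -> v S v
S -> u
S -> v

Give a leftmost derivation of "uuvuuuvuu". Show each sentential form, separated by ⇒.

S ⇒ uSu ⇒ uuSuu ⇒ uuvSvuu ⇒ uuvuSuvuu ⇒ uuvuuuvuu

S ⇒ uSu   [S -> u S u]
uSu ⇒ uuSuu   [S -> u S u]
uuSuu ⇒ uuvSvuu   [S -> v S v]
uuvSvuu ⇒ uuvuSuvuu   [S -> u S u]
uuvuSuvuu ⇒ uuvuuuvuu   [S -> u]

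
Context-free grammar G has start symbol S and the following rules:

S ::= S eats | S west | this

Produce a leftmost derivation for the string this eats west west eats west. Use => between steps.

S => S west => S eats west => S west eats west => S west west eats west => S eats west west eats west => this eats west west eats west

S => S west   [S ::= S west]
S west => S eats west   [S ::= S eats]
S eats west => S west eats west   [S ::= S west]
S west eats west => S west west eats west   [S ::= S west]
S west west eats west => S eats west west eats west   [S ::= S eats]
S eats west west eats west => this eats west west eats west   [S ::= this]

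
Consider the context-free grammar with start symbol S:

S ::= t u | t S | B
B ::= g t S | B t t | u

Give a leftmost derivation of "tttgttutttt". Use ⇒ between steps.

S⇒tS⇒ttS⇒tttS⇒tttB⇒tttBtt⇒tttBtttt⇒tttgtStttt⇒tttgttutttt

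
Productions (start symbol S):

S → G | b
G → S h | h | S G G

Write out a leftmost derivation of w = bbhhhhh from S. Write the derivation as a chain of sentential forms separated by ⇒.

S ⇒ G ⇒ Sh ⇒ Gh ⇒ SGGh ⇒ bGGh ⇒ bShGh ⇒ bbhGh ⇒ bbhSGGh ⇒ bbhGGGh ⇒ bbhhGGh ⇒ bbhhhGh ⇒ bbhhhhh

S ⇒ G   [S → G]
G ⇒ Sh   [G → S h]
Sh ⇒ Gh   [S → G]
Gh ⇒ SGGh   [G → S G G]
SGGh ⇒ bGGh   [S → b]
bGGh ⇒ bShGh   [G → S h]
bShGh ⇒ bbhGh   [S → b]
bbhGh ⇒ bbhSGGh   [G → S G G]
bbhSGGh ⇒ bbhGGGh   [S → G]
bbhGGGh ⇒ bbhhGGh   [G → h]
bbhhGGh ⇒ bbhhhGh   [G → h]
bbhhhGh ⇒ bbhhhhh   [G → h]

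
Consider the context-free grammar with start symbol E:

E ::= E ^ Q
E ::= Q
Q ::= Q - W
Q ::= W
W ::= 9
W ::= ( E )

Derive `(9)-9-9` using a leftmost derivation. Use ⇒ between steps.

E ⇒ Q   [E ::= Q]
Q ⇒ Q-W   [Q ::= Q - W]
Q-W ⇒ Q-W-W   [Q ::= Q - W]
Q-W-W ⇒ W-W-W   [Q ::= W]
W-W-W ⇒ (E)-W-W   [W ::= ( E )]
(E)-W-W ⇒ (Q)-W-W   [E ::= Q]
(Q)-W-W ⇒ (W)-W-W   [Q ::= W]
(W)-W-W ⇒ (9)-W-W   [W ::= 9]
(9)-W-W ⇒ (9)-9-W   [W ::= 9]
(9)-9-W ⇒ (9)-9-9   [W ::= 9]

E ⇒ Q ⇒ Q-W ⇒ Q-W-W ⇒ W-W-W ⇒ (E)-W-W ⇒ (Q)-W-W ⇒ (W)-W-W ⇒ (9)-W-W ⇒ (9)-9-W ⇒ (9)-9-9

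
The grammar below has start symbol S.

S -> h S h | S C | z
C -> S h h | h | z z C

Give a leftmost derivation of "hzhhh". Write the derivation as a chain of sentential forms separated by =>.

S => hSh   [S -> h S h]
hSh => hSCh   [S -> S C]
hSCh => hSCCh   [S -> S C]
hSCCh => hzCCh   [S -> z]
hzCCh => hzhCh   [C -> h]
hzhCh => hzhhh   [C -> h]

S => hSh => hSCh => hSCCh => hzCCh => hzhCh => hzhhh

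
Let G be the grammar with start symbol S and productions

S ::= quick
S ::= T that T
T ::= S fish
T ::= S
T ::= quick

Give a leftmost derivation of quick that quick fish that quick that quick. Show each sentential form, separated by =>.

S => T that T   [S ::= T that T]
T that T => S that T   [T ::= S]
S that T => T that T that T   [S ::= T that T]
T that T that T => S fish that T that T   [T ::= S fish]
S fish that T that T => T that T fish that T that T   [S ::= T that T]
T that T fish that T that T => quick that T fish that T that T   [T ::= quick]
quick that T fish that T that T => quick that quick fish that T that T   [T ::= quick]
quick that quick fish that T that T => quick that quick fish that quick that T   [T ::= quick]
quick that quick fish that quick that T => quick that quick fish that quick that quick   [T ::= quick]

S => T that T => S that T => T that T that T => S fish that T that T => T that T fish that T that T => quick that T fish that T that T => quick that quick fish that T that T => quick that quick fish that quick that T => quick that quick fish that quick that quick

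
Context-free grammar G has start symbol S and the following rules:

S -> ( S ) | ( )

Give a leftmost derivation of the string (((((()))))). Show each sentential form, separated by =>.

S=>(S)=>((S))=>(((S)))=>((((S))))=>(((((S)))))=>(((((())))))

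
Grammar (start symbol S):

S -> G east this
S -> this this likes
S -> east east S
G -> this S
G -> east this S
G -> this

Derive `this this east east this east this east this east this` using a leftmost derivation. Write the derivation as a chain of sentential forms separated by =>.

S => G east this   [S -> G east this]
G east this => this S east this   [G -> this S]
this S east this => this G east this east this   [S -> G east this]
this G east this east this => this this S east this east this   [G -> this S]
this this S east this east this => this this east east S east this east this   [S -> east east S]
this this east east S east this east this => this this east east G east this east this east this   [S -> G east this]
this this east east G east this east this east this => this this east east this east this east this east this   [G -> this]

S => G east this => this S east this => this G east this east this => this this S east this east this => this this east east S east this east this => this this east east G east this east this east this => this this east east this east this east this east this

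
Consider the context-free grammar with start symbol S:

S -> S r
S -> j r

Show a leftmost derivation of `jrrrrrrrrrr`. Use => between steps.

S => Sr => Srr => Srrr => Srrrr => Srrrrr => Srrrrrr => Srrrrrrr => Srrrrrrrr => Srrrrrrrrr => jrrrrrrrrrr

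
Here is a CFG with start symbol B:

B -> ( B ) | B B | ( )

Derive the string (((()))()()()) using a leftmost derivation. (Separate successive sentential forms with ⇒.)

B ⇒ (B) ⇒ (BB) ⇒ (BBB) ⇒ ((B)BB) ⇒ (((B))BB) ⇒ (((()))BB) ⇒ (((()))BBB) ⇒ (((()))()BB) ⇒ (((()))()()B) ⇒ (((()))()()())

B ⇒ (B)   [B -> ( B )]
(B) ⇒ (BB)   [B -> B B]
(BB) ⇒ (BBB)   [B -> B B]
(BBB) ⇒ ((B)BB)   [B -> ( B )]
((B)BB) ⇒ (((B))BB)   [B -> ( B )]
(((B))BB) ⇒ (((()))BB)   [B -> ( )]
(((()))BB) ⇒ (((()))BBB)   [B -> B B]
(((()))BBB) ⇒ (((()))()BB)   [B -> ( )]
(((()))()BB) ⇒ (((()))()()B)   [B -> ( )]
(((()))()()B) ⇒ (((()))()()())   [B -> ( )]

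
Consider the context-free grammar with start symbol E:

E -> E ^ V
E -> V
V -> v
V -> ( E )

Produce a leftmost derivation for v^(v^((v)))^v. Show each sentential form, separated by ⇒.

E ⇒ E^V   [E -> E ^ V]
E^V ⇒ E^V^V   [E -> E ^ V]
E^V^V ⇒ V^V^V   [E -> V]
V^V^V ⇒ v^V^V   [V -> v]
v^V^V ⇒ v^(E)^V   [V -> ( E )]
v^(E)^V ⇒ v^(E^V)^V   [E -> E ^ V]
v^(E^V)^V ⇒ v^(V^V)^V   [E -> V]
v^(V^V)^V ⇒ v^(v^V)^V   [V -> v]
v^(v^V)^V ⇒ v^(v^(E))^V   [V -> ( E )]
v^(v^(E))^V ⇒ v^(v^(V))^V   [E -> V]
v^(v^(V))^V ⇒ v^(v^((E)))^V   [V -> ( E )]
v^(v^((E)))^V ⇒ v^(v^((V)))^V   [E -> V]
v^(v^((V)))^V ⇒ v^(v^((v)))^V   [V -> v]
v^(v^((v)))^V ⇒ v^(v^((v)))^v   [V -> v]

E ⇒ E^V ⇒ E^V^V ⇒ V^V^V ⇒ v^V^V ⇒ v^(E)^V ⇒ v^(E^V)^V ⇒ v^(V^V)^V ⇒ v^(v^V)^V ⇒ v^(v^(E))^V ⇒ v^(v^(V))^V ⇒ v^(v^((E)))^V ⇒ v^(v^((V)))^V ⇒ v^(v^((v)))^V ⇒ v^(v^((v)))^v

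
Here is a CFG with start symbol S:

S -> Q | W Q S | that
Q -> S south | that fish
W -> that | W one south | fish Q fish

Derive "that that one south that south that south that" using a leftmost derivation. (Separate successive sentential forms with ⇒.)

S ⇒ W Q S   [S -> W Q S]
W Q S ⇒ that Q S   [W -> that]
that Q S ⇒ that S south S   [Q -> S south]
that S south S ⇒ that W Q S south S   [S -> W Q S]
that W Q S south S ⇒ that W one south Q S south S   [W -> W one south]
that W one south Q S south S ⇒ that that one south Q S south S   [W -> that]
that that one south Q S south S ⇒ that that one south S south S south S   [Q -> S south]
that that one south S south S south S ⇒ that that one south that south S south S   [S -> that]
that that one south that south S south S ⇒ that that one south that south that south S   [S -> that]
that that one south that south that south S ⇒ that that one south that south that south that   [S -> that]

S ⇒ W Q S ⇒ that Q S ⇒ that S south S ⇒ that W Q S south S ⇒ that W one south Q S south S ⇒ that that one south Q S south S ⇒ that that one south S south S south S ⇒ that that one south that south S south S ⇒ that that one south that south that south S ⇒ that that one south that south that south that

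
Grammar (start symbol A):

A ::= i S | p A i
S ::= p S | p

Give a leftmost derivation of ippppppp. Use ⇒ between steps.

A⇒iS⇒ipS⇒ippS⇒ipppS⇒ippppS⇒ipppppS⇒ippppppS⇒ippppppp

A ⇒ iS   [A ::= i S]
iS ⇒ ipS   [S ::= p S]
ipS ⇒ ippS   [S ::= p S]
ippS ⇒ ipppS   [S ::= p S]
ipppS ⇒ ippppS   [S ::= p S]
ippppS ⇒ ipppppS   [S ::= p S]
ipppppS ⇒ ippppppS   [S ::= p S]
ippppppS ⇒ ippppppp   [S ::= p]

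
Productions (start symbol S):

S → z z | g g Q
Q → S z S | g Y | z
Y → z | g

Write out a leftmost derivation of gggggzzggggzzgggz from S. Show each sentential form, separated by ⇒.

S ⇒ ggQ ⇒ ggSzS ⇒ ggggQzS ⇒ gggggYzS ⇒ gggggzzS ⇒ gggggzzggQ ⇒ gggggzzggSzS ⇒ gggggzzggggQzS ⇒ gggggzzggggzzS ⇒ gggggzzggggzzggQ ⇒ gggggzzggggzzgggY ⇒ gggggzzggggzzgggz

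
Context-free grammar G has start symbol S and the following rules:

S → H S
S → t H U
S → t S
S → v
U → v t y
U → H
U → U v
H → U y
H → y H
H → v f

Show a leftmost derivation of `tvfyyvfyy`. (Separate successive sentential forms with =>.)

S => tHU => tvfU => tvfH => tvfyH => tvfyUy => tvfyHy => tvfyyHy => tvfyyUyy => tvfyyHyy => tvfyyvfyy

S => tHU   [S → t H U]
tHU => tvfU   [H → v f]
tvfU => tvfH   [U → H]
tvfH => tvfyH   [H → y H]
tvfyH => tvfyUy   [H → U y]
tvfyUy => tvfyHy   [U → H]
tvfyHy => tvfyyHy   [H → y H]
tvfyyHy => tvfyyUyy   [H → U y]
tvfyyUyy => tvfyyHyy   [U → H]
tvfyyHyy => tvfyyvfyy   [H → v f]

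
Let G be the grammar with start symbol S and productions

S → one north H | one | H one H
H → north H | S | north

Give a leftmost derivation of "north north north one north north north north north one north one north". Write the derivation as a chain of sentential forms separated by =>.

S => H one H => north H one H => north north H one H => north north S one H => north north H one H one H => north north north H one H one H => north north north S one H one H => north north north one north H one H one H => north north north one north north H one H one H => north north north one north north north H one H one H => north north north one north north north north H one H one H => north north north one north north north north north one H one H => north north north one north north north north north one north one H => north north north one north north north north north one north one north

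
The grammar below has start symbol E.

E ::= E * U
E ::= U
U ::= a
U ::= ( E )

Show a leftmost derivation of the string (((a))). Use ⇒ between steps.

E ⇒ U   [E ::= U]
U ⇒ (E)   [U ::= ( E )]
(E) ⇒ (U)   [E ::= U]
(U) ⇒ ((E))   [U ::= ( E )]
((E)) ⇒ ((U))   [E ::= U]
((U)) ⇒ (((E)))   [U ::= ( E )]
(((E))) ⇒ (((U)))   [E ::= U]
(((U))) ⇒ (((a)))   [U ::= a]

E ⇒ U ⇒ (E) ⇒ (U) ⇒ ((E)) ⇒ ((U)) ⇒ (((E))) ⇒ (((U))) ⇒ (((a)))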